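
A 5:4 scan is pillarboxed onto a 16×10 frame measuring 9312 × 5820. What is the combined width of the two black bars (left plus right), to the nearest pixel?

2037 px

Since 1.250 < 1.600, the scan is height-limited.
Content width = 5820 × 5/4 ≈ 7275.00 px.
Leftover width: 9312 − 7275.00 = 2037.00 px.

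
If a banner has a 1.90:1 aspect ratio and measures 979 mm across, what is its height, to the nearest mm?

979 / 1.900 = 515.26.

515 mm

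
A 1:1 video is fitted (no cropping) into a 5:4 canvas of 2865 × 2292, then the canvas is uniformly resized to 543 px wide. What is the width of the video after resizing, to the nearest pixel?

434 px

At 2865×2292 the video is height-limited, so width = 2292 × 1/1 ≈ 2292.00 px.
Scaling 2865 → 543 is ×0.1895, so the width becomes 2292.00 × 0.1895 ≈ 434.40 px.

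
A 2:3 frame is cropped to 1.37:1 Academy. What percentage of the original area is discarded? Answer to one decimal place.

51.3%

Going from 2:3 to 1.37:1 Academy means cutting height while keeping width.
Fraction kept = (0.667)/(1.370) ≈ 48.66%, so 51.34% is lost.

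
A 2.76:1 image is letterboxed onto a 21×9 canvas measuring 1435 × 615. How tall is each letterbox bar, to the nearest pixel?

48 px

Since 2.760 > 2.333, the image is width-limited.
The image is 1435 / 2.760 ≈ 519.93 px tall.
Black = 615 − 519.93 = 95.07 px, or 47.54 per bar.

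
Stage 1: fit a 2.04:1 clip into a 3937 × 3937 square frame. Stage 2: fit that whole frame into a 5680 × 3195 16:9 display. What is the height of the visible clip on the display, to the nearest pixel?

First fit — 2.04:1 into 3937×3937 spans the width: 3937.00 × 1929.90.
Second fit — the square canvas into 5680×3195 spans the height: 3195.00 × 3195.00 (×0.8115 from 3937×3937).
So the clip's height is 1929.90 × 0.8115 ≈ 1566.18.

1566 px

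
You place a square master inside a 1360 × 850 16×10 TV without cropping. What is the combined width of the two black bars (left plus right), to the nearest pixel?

510 px

square is narrower than 16×10, so it spans the full height.
The master is 850 × 1/1 ≈ 850.00 px wide.
Leftover width: 1360 − 850.00 = 510.00 px.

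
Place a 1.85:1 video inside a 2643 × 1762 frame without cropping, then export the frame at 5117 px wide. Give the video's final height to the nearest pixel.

2766 px

In the 2643×1762 frame the video fills the width: height = 2643 / 1.850 ≈ 1428.65 px.
Scaling 2643 → 5117 is ×1.9361, so the height becomes 1428.65 × 1.9361 ≈ 2765.95 px.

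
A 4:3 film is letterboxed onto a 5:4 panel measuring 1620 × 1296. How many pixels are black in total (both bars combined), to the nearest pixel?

131220 pixels

4:3 is wider than 5:4, so it spans the full width.
Content height = 1620 × 3/4 ≈ 1215.0000 px.
Black = 1296 − 1215.0000 = 81.0000 px.
That's 81.0000 × 1620 ≈ 131220 black pixels.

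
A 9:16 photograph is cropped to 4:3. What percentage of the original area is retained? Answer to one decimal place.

42.2%

Going from 9:16 to 4:3 means cutting height while keeping width.
(0.562)/(1.333) ≈ 0.422 of the area survives.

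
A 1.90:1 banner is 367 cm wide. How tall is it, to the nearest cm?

At 1.90:1, 367 / 1.900 ≈ 193.16.

193 cm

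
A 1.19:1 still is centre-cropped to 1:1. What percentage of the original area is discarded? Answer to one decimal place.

The height stays; only width is cut (since 1:1 is narrower than 1.19:1).
(1.000)/(1.190) ≈ 0.840 of the area survives, leaving 15.97% discarded.

16.0%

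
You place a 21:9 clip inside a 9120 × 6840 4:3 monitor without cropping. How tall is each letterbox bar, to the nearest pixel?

1466 px

21:9 is wider than 4:3, so it spans the full width.
Content height = 9120 × 9/21 ≈ 3908.57 px.
6840 − 3908.57 = 2931.43 px of bars (1465.71 each).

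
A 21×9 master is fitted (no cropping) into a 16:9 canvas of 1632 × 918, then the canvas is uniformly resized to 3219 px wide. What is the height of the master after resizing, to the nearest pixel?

1380 px

At 1632×918 the master is width-limited, so height = 1632 × 9/21 ≈ 699.43 px.
Resizing to 3219 px wide multiplies everything by 1.9724: 699.43 → 1379.57 px.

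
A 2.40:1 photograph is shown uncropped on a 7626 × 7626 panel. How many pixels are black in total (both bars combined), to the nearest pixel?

2.40:1 is wider than 1:1, so it spans the full width.
That makes the image 3177.5000 px tall (7626 / 2.400).
7626 − 3177.5000 = 4448.5000 px of bars.
Across the 7626-px span: 4448.5000 × 7626 ≈ 33924261 px.

33924261 pixels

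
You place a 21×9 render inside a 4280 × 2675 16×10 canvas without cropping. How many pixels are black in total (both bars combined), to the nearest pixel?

3598257 pixels

Since 2.333 > 1.600, the render is width-limited.
The render is 4280 × 9/21 ≈ 1834.2857 px tall.
Black = 2675 − 1834.2857 = 840.7143 px.
Bar area = 840.7143 × 4280 ≈ 3598257 px.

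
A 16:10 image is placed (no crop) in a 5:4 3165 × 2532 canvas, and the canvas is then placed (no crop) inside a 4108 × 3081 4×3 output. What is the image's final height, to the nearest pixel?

2407 px

First fit — 16:10 into 3165×2532 spans the width: 3165.00 × 1978.12.
The 5:4 canvas is height-limited in 4108×3081, giving 3851.25 × 3081.00; scale factor 1.2168.
So the image's height is 1978.12 × 1.2168 ≈ 2407.03.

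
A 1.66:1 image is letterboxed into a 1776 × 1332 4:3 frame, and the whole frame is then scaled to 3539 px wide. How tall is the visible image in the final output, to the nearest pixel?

2132 px

In the 1776×1332 frame the image fills the width: height = 1776 / 1.660 ≈ 1069.88 px.
Resizing to 3539 px wide multiplies everything by 1.9927: 1069.88 → 2131.93 px.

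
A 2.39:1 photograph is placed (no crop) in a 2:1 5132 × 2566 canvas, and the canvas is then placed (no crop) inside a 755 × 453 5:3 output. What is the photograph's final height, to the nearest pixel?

Inside the 5132×2566 canvas the photograph is width-limited at 5132.00 × 2147.28.
2:1 in 755×453: fills the width, so the intermediate becomes 755.00 × 377.50 — a scale of ×0.1471.
So the photograph's height is 2147.28 × 0.1471 ≈ 315.90.

316 px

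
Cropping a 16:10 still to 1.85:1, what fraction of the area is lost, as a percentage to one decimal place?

13.5%

1.85:1 is wider than 16:10, so the crop keeps the full width and trims the height.
Area ratio = (1.600)/(1.850) = 86.49%; the remaining 13.51% is cropped out.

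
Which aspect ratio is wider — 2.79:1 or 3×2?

2.79:1

2.79 and 3×2 = 1.5; 2.79 > 1.5.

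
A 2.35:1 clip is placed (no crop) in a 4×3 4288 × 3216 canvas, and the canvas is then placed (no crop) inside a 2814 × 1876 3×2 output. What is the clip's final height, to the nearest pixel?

1064 px

First fit — 2.35:1 into 4288×3216 spans the width: 4288.00 × 1824.68.
Second fit — the 4×3 canvas into 2814×1876 spans the height: 2501.33 × 1876.00 (×0.5833 from 4288×3216).
Applying the same ×0.5833: 1824.68 → 1064.40.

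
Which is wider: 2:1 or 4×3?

2:1

2 and 4×3 = 1.333; 2 > 1.333.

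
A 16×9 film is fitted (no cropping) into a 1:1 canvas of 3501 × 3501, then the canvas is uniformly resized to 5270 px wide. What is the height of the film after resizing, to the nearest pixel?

2964 px

At 3501×3501 the film is width-limited, so height = 3501 × 9/16 ≈ 1969.31 px.
The frame scales by 5270/3501 = 1.5053; 1969.31 × 1.5053 ≈ 2964.38 px.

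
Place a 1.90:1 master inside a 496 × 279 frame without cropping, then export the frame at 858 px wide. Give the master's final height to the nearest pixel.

Fitted into 496×279, the master spans the width; its height is 496 / 1.900 ≈ 261.05 px.
Scaling 496 → 858 is ×1.7298, so the height becomes 261.05 × 1.7298 ≈ 451.58 px.

452 px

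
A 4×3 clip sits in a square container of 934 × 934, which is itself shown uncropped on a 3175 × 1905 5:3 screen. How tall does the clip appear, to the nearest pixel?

First fit — 4×3 into 934×934 spans the width: 934.00 × 700.50.
The square canvas is height-limited in 3175×1905, giving 1905.00 × 1905.00; scale factor 2.0396.
Applying the same ×2.0396: 700.50 → 1428.75.

1429 px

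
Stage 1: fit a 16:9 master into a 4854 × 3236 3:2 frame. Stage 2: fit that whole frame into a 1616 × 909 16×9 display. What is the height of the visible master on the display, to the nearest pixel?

767 px

Inside the 4854×3236 canvas the master is width-limited at 4854.00 × 2730.38.
Second fit — the 3:2 canvas into 1616×909 spans the height: 1363.50 × 909.00 (×0.2809 from 4854×3236).
The master scales with it: height 2730.38 × 0.2809 ≈ 766.97.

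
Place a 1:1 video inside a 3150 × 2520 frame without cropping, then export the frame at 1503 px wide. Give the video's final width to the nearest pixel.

1202 px

Fitted into 3150×2520, the video spans the height; its width is 2520 × 1/1 ≈ 2520.00 px.
Resizing to 1503 px wide multiplies everything by 0.4771: 2520.00 → 1202.40 px.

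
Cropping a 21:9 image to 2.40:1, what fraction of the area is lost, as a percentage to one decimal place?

2.8%

2.40:1 is wider than 21:9, so the crop keeps the full width and trims the height.
Area ratio = (2.333)/(2.400) = 97.22%; the remaining 2.78% is cropped out.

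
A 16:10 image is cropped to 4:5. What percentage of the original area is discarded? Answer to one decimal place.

50.0%

The height stays; only width is cut (since 4:5 is narrower than 16:10).
Fraction kept = (0.800)/(1.600) ≈ 50.00%, so 50.00% is lost.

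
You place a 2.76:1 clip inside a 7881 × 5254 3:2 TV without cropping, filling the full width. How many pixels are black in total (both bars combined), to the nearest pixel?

That makes the image 2855.4348 px tall (7881 / 2.760).
Black = 5254 − 2855.4348 = 2398.5652 px.
That's 2398.5652 × 7881 ≈ 18903092 black pixels.

18903092 pixels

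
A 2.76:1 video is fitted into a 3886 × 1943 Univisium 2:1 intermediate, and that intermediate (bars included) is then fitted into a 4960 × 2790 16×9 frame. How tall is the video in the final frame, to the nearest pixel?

1797 px

First fit — 2.76:1 into 3886×1943 spans the width: 3886.00 × 1407.97.
Second fit — the Univisium 2:1 canvas into 4960×2790 spans the width: 4960.00 × 2480.00 (×1.2764 from 3886×1943).
Applying the same ×1.2764: 1407.97 → 1797.10.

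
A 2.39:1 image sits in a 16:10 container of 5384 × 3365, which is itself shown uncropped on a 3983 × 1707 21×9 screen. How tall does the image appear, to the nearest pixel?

First fit — 2.39:1 into 5384×3365 spans the width: 5384.00 × 2252.72.
16:10 in 3983×1707: fills the height, so the intermediate becomes 2731.20 × 1707.00 — a scale of ×0.5073.
The image scales with it: height 2252.72 × 0.5073 ≈ 1142.76.

1143 px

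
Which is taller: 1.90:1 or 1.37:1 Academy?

1.37:1 Academy

1.9 and 1.37; 1.9 > 1.37. The smaller width-to-height ratio is the taller frame.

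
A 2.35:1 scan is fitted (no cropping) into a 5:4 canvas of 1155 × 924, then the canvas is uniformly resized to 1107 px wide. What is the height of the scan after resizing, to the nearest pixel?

Fitted into 1155×924, the scan spans the width; its height is 1155 / 2.350 ≈ 491.49 px.
The frame scales by 1107/1155 = 0.9584; 491.49 × 0.9584 ≈ 471.06 px.

471 px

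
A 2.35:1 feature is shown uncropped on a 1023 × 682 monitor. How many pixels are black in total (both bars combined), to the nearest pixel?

252355 pixels

Since 2.350 > 1.500, the feature is width-limited.
Content height = 1023 / 2.350 ≈ 435.3191 px.
Black = 682 − 435.3191 = 246.6809 px.
That's 246.6809 × 1023 ≈ 252355 black pixels.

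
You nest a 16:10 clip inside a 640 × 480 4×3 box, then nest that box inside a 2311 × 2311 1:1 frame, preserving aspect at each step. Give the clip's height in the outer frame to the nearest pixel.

Inside the 640×480 canvas the clip is width-limited at 640.00 × 400.00.
Second fit — the 4×3 canvas into 2311×2311 spans the width: 2311.00 × 1733.25 (×3.6109 from 640×480).
The clip scales with it: height 400.00 × 3.6109 ≈ 1444.38.

1444 px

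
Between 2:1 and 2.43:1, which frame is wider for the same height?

2 and 2.43; 2.43 > 2.

2.43:1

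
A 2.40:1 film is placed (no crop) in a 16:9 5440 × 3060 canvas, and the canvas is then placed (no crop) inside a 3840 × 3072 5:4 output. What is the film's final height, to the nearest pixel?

First fit — 2.40:1 into 5440×3060 spans the width: 5440.00 × 2266.67.
16:9 in 3840×3072: fills the width, so the intermediate becomes 3840.00 × 2160.00 — a scale of ×0.7059.
So the film's height is 2266.67 × 0.7059 ≈ 1600.00.

1600 px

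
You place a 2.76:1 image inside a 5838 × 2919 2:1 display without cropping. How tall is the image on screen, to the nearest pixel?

2115 px

Since 2.760 > 2.000, the image is width-limited.
Content height = 5838 / 2.760 ≈ 2115.22 px.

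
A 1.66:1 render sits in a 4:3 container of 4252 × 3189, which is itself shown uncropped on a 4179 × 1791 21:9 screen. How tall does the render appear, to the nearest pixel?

First fit — 1.66:1 into 4252×3189 spans the width: 4252.00 × 2561.45.
The 4:3 canvas is height-limited in 4179×1791, giving 2388.00 × 1791.00; scale factor 0.5616.
The render scales with it: height 2561.45 × 0.5616 ≈ 1438.55.

1439 px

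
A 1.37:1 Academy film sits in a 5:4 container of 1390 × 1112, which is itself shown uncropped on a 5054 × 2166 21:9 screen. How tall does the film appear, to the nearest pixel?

1976 px

Inside the 1390×1112 canvas the film is width-limited at 1390.00 × 1014.60.
5:4 in 5054×2166: fills the height, so the intermediate becomes 2707.50 × 2166.00 — a scale of ×1.9478.
So the film's height is 1014.60 × 1.9478 ≈ 1976.28.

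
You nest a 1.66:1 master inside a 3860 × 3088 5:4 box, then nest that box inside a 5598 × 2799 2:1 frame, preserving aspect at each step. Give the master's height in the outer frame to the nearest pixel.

1.66:1 in 3860×3088: fills the width, so the master is 3860.00 × 2325.30.
Second fit — the 5:4 canvas into 5598×2799 spans the height: 3498.75 × 2799.00 (×0.9064 from 3860×3088).
The master scales with it: height 2325.30 × 0.9064 ≈ 2107.68.

2108 px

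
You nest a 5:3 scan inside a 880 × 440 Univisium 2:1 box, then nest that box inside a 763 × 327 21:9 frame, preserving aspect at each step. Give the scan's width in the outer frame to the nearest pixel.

Inside the 880×440 canvas the scan is height-limited at 733.33 × 440.00.
Univisium 2:1 in 763×327: fills the height, so the intermediate becomes 654.00 × 327.00 — a scale of ×0.7432.
Applying the same ×0.7432: 733.33 → 545.00.

545 px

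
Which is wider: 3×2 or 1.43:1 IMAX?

3×2 = 1.5 and 1.43; 1.5 > 1.43.

3×2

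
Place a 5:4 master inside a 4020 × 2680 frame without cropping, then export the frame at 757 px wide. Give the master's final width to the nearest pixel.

In the 4020×2680 frame the master fills the height: width = 2680 × 5/4 ≈ 3350.00 px.
Scaling 4020 → 757 is ×0.1883, so the width becomes 3350.00 × 0.1883 ≈ 630.83 px.

631 px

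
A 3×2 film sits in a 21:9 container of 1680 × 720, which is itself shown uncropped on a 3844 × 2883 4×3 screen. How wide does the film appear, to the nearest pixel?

2471 px

3×2 in 1680×720: fills the height, so the film is 1080.00 × 720.00.
The 21:9 canvas is width-limited in 3844×2883, giving 3844.00 × 1647.43; scale factor 2.2881.
The film scales with it: width 1080.00 × 2.2881 ≈ 2471.14.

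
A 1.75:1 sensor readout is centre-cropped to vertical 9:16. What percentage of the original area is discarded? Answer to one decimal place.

67.9%

Going from 1.75:1 to vertical 9:16 means cutting width while keeping height.
Area ratio = (0.562)/(1.750) = 32.14%; the remaining 67.86% is cropped out.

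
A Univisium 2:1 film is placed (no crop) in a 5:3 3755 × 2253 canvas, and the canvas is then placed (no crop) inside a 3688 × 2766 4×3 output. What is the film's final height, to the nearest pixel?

Univisium 2:1 in 3755×2253: fills the width, so the film is 3755.00 × 1877.50.
5:3 in 3688×2766: fills the width, so the intermediate becomes 3688.00 × 2212.80 — a scale of ×0.9822.
Applying the same ×0.9822: 1877.50 → 1844.00.

1844 px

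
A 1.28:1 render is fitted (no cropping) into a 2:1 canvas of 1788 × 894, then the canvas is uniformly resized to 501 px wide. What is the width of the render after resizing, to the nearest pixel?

In the 1788×894 frame the render fills the height: width = 894 × 1.280 ≈ 1144.32 px.
Scaling 1788 → 501 is ×0.2802, so the width becomes 1144.32 × 0.2802 ≈ 320.64 px.

321 px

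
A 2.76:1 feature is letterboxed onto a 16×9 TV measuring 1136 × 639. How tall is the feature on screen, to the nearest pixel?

412 px

2.76:1 (2.760) > 16×9 (1.778), so the feature fills the width.
Content height = 1136 / 2.760 ≈ 411.59 px.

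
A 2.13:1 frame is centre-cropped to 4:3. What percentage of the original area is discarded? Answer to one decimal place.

The height stays; only width is cut (since 4:3 is narrower than 2.13:1).
(1.333)/(2.130) ≈ 0.626 of the area survives, leaving 37.40% discarded.

37.4%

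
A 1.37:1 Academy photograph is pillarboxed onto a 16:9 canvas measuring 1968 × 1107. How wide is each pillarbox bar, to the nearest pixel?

226 px

1.37:1 Academy is narrower than 16:9, so it spans the full height.
Content width = 1107 × 1.370 ≈ 1516.59 px.
Leftover width: 1968 − 1516.59 = 451.41 px → 225.71 each side.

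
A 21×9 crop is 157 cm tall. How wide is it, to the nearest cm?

Width = 157 × 21/9 = 366.33.

366 cm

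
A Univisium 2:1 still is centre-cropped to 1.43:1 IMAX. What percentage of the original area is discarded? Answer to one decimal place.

28.5%

1.43:1 IMAX is narrower than Univisium 2:1, so the crop keeps the full height and trims the width.
Fraction kept = (1.430)/(2.000) ≈ 71.50%, so 28.50% is lost.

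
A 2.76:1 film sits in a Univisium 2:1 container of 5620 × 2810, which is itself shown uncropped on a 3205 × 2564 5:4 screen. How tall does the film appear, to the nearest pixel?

1161 px

Inside the 5620×2810 canvas the film is width-limited at 5620.00 × 2036.23.
Univisium 2:1 in 3205×2564: fills the width, so the intermediate becomes 3205.00 × 1602.50 — a scale of ×0.5703.
The film scales with it: height 2036.23 × 0.5703 ≈ 1161.23.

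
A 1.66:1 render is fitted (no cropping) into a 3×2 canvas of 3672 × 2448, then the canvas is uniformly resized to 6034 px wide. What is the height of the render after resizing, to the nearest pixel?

3635 px

In the 3672×2448 frame the render fills the width: height = 3672 / 1.660 ≈ 2212.05 px.
The frame scales by 6034/3672 = 1.6432; 2212.05 × 1.6432 ≈ 3634.94 px.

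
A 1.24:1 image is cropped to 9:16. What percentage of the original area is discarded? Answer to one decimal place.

54.6%

9:16 is narrower than 1.24:1, so the crop keeps the full height and trims the width.
Area ratio = (0.562)/(1.240) = 45.36%; the remaining 54.64% is cropped out.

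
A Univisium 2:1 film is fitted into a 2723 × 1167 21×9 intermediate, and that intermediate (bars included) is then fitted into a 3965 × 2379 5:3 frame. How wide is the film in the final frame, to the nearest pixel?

Inside the 2723×1167 canvas the film is height-limited at 2334.00 × 1167.00.
Second fit — the 21×9 canvas into 3965×2379 spans the width: 3965.00 × 1699.29 (×1.4561 from 2723×1167).
The film scales with it: width 2334.00 × 1.4561 ≈ 3398.57.

3399 px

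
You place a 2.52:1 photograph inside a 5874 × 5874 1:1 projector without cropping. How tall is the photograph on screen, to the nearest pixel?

2331 px

2.52:1 (2.520) > 1:1 (1.000), so the photograph fills the width.
That makes the image 2330.95 px tall (5874 / 2.520).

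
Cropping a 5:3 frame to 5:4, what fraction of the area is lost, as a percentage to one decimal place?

25.0%

5:4 is narrower than 5:3, so the crop keeps the full height and trims the width.
Fraction kept = (1.250)/(1.667) ≈ 75.00%, so 25.00% is lost.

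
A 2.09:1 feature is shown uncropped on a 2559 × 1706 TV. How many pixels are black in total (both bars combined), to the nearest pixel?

2.09:1 is wider than 3:2, so it spans the full width.
The feature is 2559 / 2.090 ≈ 1224.4019 px tall.
Black = 1706 − 1224.4019 = 481.5981 px.
Across the 2559-px span: 481.5981 × 2559 ≈ 1232410 px.

1232410 pixels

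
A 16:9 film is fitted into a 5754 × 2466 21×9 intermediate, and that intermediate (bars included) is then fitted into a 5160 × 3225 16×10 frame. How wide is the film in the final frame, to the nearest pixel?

3931 px

Inside the 5754×2466 canvas the film is height-limited at 4384.00 × 2466.00.
Second fit — the 21×9 canvas into 5160×3225 spans the width: 5160.00 × 2211.43 (×0.8968 from 5754×2466).
The film scales with it: width 4384.00 × 0.8968 ≈ 3931.43.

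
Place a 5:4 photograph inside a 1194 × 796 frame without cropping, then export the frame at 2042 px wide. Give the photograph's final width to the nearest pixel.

Fitted into 1194×796, the photograph spans the height; its width is 796 × 5/4 ≈ 995.00 px.
Scaling 1194 → 2042 is ×1.7102, so the width becomes 995.00 × 1.7102 ≈ 1701.67 px.

1702 px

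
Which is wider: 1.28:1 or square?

1.28:1

1.28 and square = 1; 1.28 > 1.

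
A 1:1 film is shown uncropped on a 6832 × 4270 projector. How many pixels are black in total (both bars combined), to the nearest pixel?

10939740 pixels

1:1 (1.000) < 16×10 (1.600), so the film fills the height.
That makes the image 4270.0000 px wide (4270 × 1/1).
Leftover width: 6832 − 4270.0000 = 2562.0000 px.
Across the 4270-px span: 2562.0000 × 4270 ≈ 10939740 px.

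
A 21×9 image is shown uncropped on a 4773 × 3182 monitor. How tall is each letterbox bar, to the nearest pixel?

Since 2.333 > 1.500, the image is width-limited.
That makes the image 2045.57 px tall (4773 × 9/21).
Black = 3182 − 2045.57 = 1136.43 px, or 568.21 per bar.

568 px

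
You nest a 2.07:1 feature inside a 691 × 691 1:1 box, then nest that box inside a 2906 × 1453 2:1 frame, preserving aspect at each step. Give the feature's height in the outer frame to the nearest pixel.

Inside the 691×691 canvas the feature is width-limited at 691.00 × 333.82.
Second fit — the 1:1 canvas into 2906×1453 spans the height: 1453.00 × 1453.00 (×2.1027 from 691×691).
The feature scales with it: height 333.82 × 2.1027 ≈ 701.93.

702 px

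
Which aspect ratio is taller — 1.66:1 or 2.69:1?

1.66 and 2.69; 2.69 > 1.66. The smaller width-to-height ratio is the taller frame.

1.66:1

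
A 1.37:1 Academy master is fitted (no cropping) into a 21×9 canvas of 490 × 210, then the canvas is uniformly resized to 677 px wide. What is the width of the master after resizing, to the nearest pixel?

At 490×210 the master is height-limited, so width = 210 × 1.370 ≈ 287.70 px.
Scaling 490 → 677 is ×1.3816, so the width becomes 287.70 × 1.3816 ≈ 397.50 px.

397 px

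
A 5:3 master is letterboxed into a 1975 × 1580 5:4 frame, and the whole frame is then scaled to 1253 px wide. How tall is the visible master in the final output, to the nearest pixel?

Fitted into 1975×1580, the master spans the width; its height is 1975 × 3/5 ≈ 1185.00 px.
The frame scales by 1253/1975 = 0.6344; 1185.00 × 0.6344 ≈ 751.80 px.

752 px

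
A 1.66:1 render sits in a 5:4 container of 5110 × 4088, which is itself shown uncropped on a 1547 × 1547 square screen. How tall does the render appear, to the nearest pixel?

932 px

1.66:1 in 5110×4088: fills the width, so the render is 5110.00 × 3078.31.
Second fit — the 5:4 canvas into 1547×1547 spans the width: 1547.00 × 1237.60 (×0.3027 from 5110×4088).
Applying the same ×0.3027: 3078.31 → 931.93.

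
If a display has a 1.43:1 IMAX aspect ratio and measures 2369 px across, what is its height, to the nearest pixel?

1657 px

2369 / 1.430 = 1656.64.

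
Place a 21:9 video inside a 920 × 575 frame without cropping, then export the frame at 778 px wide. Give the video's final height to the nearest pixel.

333 px

At 920×575 the video is width-limited, so height = 920 × 9/21 ≈ 394.29 px.
The frame scales by 778/920 = 0.8457; 394.29 × 0.8457 ≈ 333.43 px.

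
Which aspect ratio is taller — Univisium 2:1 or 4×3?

Univisium 2:1 = 2 and 4×3 = 1.333; 2 > 1.333. The smaller width-to-height ratio is the taller frame.

4×3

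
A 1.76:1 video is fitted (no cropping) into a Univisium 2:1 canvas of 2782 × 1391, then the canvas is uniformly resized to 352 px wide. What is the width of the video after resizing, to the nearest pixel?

At 2782×1391 the video is height-limited, so width = 1391 × 1.760 ≈ 2448.16 px.
Scaling 2782 → 352 is ×0.1265, so the width becomes 2448.16 × 0.1265 ≈ 309.76 px.

310 px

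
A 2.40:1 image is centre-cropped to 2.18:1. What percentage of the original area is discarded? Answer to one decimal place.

The height stays; only width is cut (since 2.18:1 is narrower than 2.40:1).
Area ratio = (2.180)/(2.400) = 90.83%; the remaining 9.17% is cropped out.

9.2%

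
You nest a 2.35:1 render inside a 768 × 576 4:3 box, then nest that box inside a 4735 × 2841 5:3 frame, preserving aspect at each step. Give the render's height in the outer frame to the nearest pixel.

1612 px

2.35:1 in 768×576: fills the width, so the render is 768.00 × 326.81.
The 4:3 canvas is height-limited in 4735×2841, giving 3788.00 × 2841.00; scale factor 4.9323.
Applying the same ×4.9323: 326.81 → 1611.91.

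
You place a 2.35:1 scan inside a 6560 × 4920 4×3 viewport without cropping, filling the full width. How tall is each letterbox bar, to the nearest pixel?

1064 px

That makes the image 2791.49 px tall (6560 / 2.350).
Leftover height: 4920 − 2791.49 = 2128.51 px → 1064.26 each side.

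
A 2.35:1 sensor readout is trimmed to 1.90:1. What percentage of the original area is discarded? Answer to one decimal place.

1.90:1 is narrower than 2.35:1, so the crop keeps the full height and trims the width.
Area ratio = (1.900)/(2.350) = 80.85%; the remaining 19.15% is cropped out.

19.1%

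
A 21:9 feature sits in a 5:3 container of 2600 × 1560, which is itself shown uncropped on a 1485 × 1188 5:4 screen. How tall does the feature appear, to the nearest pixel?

636 px

21:9 in 2600×1560: fills the width, so the feature is 2600.00 × 1114.29.
Second fit — the 5:3 canvas into 1485×1188 spans the width: 1485.00 × 891.00 (×0.5712 from 2600×1560).
The feature scales with it: height 1114.29 × 0.5712 ≈ 636.43.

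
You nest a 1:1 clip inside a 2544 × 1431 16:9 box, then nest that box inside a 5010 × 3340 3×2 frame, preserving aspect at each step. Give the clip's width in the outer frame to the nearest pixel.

2818 px

1:1 in 2544×1431: fills the height, so the clip is 1431.00 × 1431.00.
The 16:9 canvas is width-limited in 5010×3340, giving 5010.00 × 2818.12; scale factor 1.9693.
So the clip's width is 1431.00 × 1.9693 ≈ 2818.12.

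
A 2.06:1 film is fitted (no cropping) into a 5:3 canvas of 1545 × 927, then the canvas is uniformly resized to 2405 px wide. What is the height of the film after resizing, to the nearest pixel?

At 1545×927 the film is width-limited, so height = 1545 / 2.060 ≈ 750.00 px.
Resizing to 2405 px wide multiplies everything by 1.5566: 750.00 → 1167.48 px.

1167 px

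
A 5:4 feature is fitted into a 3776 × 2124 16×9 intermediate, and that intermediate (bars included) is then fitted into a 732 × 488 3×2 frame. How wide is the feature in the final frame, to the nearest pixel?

515 px

5:4 in 3776×2124: fills the height, so the feature is 2655.00 × 2124.00.
The 16×9 canvas is width-limited in 732×488, giving 732.00 × 411.75; scale factor 0.1939.
Applying the same ×0.1939: 2655.00 → 514.69.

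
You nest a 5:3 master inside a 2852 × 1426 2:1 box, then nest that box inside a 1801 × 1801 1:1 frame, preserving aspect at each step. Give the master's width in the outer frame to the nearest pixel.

1501 px

First fit — 5:3 into 2852×1426 spans the height: 2376.67 × 1426.00.
Second fit — the 2:1 canvas into 1801×1801 spans the width: 1801.00 × 900.50 (×0.6315 from 2852×1426).
So the master's width is 2376.67 × 0.6315 ≈ 1500.83.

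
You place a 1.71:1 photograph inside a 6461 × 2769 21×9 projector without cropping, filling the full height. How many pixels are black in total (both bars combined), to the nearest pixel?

Content width = 2769 × 1.710 ≈ 4734.9900 px.
6461 − 4734.9900 = 1726.0100 px of bars.
That's 1726.0100 × 2769 ≈ 4779322 black pixels.

4779322 pixels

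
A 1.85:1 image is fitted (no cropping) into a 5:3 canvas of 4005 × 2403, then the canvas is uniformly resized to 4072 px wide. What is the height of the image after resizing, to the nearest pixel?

2201 px

Fitted into 4005×2403, the image spans the width; its height is 4005 / 1.850 ≈ 2164.86 px.
Resizing to 4072 px wide multiplies everything by 1.0167: 2164.86 → 2201.08 px.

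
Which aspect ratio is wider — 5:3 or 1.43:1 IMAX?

5:3

5:3 = 1.667 and 1.43; 1.667 > 1.43.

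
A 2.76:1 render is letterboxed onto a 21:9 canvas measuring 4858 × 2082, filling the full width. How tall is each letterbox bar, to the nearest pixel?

161 px

That makes the image 1760.14 px tall (4858 / 2.760).
Black = 2082 − 1760.14 = 321.86 px, or 160.93 per bar.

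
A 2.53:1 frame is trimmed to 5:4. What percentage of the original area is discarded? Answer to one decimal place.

Going from 2.53:1 to 5:4 means cutting width while keeping height.
Fraction kept = (1.250)/(2.530) ≈ 49.41%, so 50.59% is lost.

50.6%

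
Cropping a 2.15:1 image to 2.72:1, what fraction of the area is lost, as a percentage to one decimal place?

2.72:1 is wider than 2.15:1, so the crop keeps the full width and trims the height.
Fraction kept = (2.150)/(2.720) ≈ 79.04%, so 20.96% is lost.

21.0%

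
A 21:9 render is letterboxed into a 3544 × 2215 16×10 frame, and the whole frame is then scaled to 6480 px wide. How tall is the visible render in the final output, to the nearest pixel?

At 3544×2215 the render is width-limited, so height = 3544 × 9/21 ≈ 1518.86 px.
The frame scales by 6480/3544 = 1.8284; 1518.86 × 1.8284 ≈ 2777.14 px.

2777 px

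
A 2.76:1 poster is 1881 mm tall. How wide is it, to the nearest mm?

5192 mm

At 2.76:1, 1881 × 2.760 ≈ 5191.56.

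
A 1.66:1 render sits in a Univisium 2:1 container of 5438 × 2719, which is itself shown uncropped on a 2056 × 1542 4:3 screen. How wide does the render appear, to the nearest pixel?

1706 px

Inside the 5438×2719 canvas the render is height-limited at 4513.54 × 2719.00.
Second fit — the Univisium 2:1 canvas into 2056×1542 spans the width: 2056.00 × 1028.00 (×0.3781 from 5438×2719).
The render scales with it: width 4513.54 × 0.3781 ≈ 1706.48.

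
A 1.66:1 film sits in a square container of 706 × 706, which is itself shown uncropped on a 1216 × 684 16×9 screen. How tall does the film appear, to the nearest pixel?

First fit — 1.66:1 into 706×706 spans the width: 706.00 × 425.30.
Second fit — the square canvas into 1216×684 spans the height: 684.00 × 684.00 (×0.9688 from 706×706).
The film scales with it: height 425.30 × 0.9688 ≈ 412.05.

412 px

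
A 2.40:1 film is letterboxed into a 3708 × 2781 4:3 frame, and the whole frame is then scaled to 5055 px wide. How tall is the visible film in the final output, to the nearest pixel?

2106 px

In the 3708×2781 frame the film fills the width: height = 3708 / 2.400 ≈ 1545.00 px.
Resizing to 5055 px wide multiplies everything by 1.3633: 1545.00 → 2106.25 px.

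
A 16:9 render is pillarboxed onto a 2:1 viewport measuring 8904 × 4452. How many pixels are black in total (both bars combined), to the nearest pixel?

4404512 pixels

16:9 (1.778) < 2:1 (2.000), so the render fills the height.
The render is 4452 × 16/9 ≈ 7914.6667 px wide.
Black = 8904 − 7914.6667 = 989.3333 px.
That's 989.3333 × 4452 ≈ 4404512 black pixels.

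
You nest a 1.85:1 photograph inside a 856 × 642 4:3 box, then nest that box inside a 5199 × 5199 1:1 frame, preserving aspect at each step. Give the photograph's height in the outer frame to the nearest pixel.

2810 px

First fit — 1.85:1 into 856×642 spans the width: 856.00 × 462.70.
Second fit — the 4:3 canvas into 5199×5199 spans the width: 5199.00 × 3899.25 (×6.0736 from 856×642).
Applying the same ×6.0736: 462.70 → 2810.27.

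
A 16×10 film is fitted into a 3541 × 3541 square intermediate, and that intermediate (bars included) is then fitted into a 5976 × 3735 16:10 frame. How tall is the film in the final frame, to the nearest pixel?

16×10 in 3541×3541: fills the width, so the film is 3541.00 × 2213.12.
The square canvas is height-limited in 5976×3735, giving 3735.00 × 3735.00; scale factor 1.0548.
So the film's height is 2213.12 × 1.0548 ≈ 2334.38.

2334 px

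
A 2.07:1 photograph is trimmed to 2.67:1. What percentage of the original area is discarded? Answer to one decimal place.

22.5%

2.67:1 is wider than 2.07:1, so the crop keeps the full width and trims the height.
(2.070)/(2.670) ≈ 0.775 of the area survives, leaving 22.47% discarded.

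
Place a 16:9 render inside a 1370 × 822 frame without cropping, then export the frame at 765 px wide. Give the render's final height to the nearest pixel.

Fitted into 1370×822, the render spans the width; its height is 1370 × 9/16 ≈ 770.62 px.
Resizing to 765 px wide multiplies everything by 0.5584: 770.62 → 430.31 px.

430 px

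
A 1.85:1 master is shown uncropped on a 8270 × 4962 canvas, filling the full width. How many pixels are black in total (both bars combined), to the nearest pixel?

The master is 8270 / 1.850 ≈ 4470.2703 px tall.
Black = 4962 − 4470.2703 = 491.7297 px.
Bar area = 491.7297 × 8270 ≈ 4066605 px.

4066605 pixels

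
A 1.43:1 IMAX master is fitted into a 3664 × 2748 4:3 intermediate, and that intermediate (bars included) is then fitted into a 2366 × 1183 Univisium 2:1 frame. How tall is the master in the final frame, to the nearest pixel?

1103 px

Inside the 3664×2748 canvas the master is width-limited at 3664.00 × 2562.24.
Second fit — the 4:3 canvas into 2366×1183 spans the height: 1577.33 × 1183.00 (×0.4305 from 3664×2748).
Applying the same ×0.4305: 2562.24 → 1103.03.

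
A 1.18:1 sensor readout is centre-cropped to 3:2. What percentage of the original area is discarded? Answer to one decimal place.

21.3%

3:2 is wider than 1.18:1, so the crop keeps the full width and trims the height.
(1.180)/(1.500) ≈ 0.787 of the area survives, leaving 21.33% discarded.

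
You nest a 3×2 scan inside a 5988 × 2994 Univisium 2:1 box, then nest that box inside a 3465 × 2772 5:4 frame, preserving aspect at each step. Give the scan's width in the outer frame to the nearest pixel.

First fit — 3×2 into 5988×2994 spans the height: 4491.00 × 2994.00.
Second fit — the Univisium 2:1 canvas into 3465×2772 spans the width: 3465.00 × 1732.50 (×0.5787 from 5988×2994).
So the scan's width is 4491.00 × 0.5787 ≈ 2598.75.

2599 px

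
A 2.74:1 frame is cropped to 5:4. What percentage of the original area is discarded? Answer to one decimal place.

54.4%

Going from 2.74:1 to 5:4 means cutting width while keeping height.
Fraction kept = (1.250)/(2.740) ≈ 45.62%, so 54.38% is lost.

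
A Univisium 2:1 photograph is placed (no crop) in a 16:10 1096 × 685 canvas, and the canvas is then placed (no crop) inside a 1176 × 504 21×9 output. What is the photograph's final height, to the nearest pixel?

Univisium 2:1 in 1096×685: fills the width, so the photograph is 1096.00 × 548.00.
The 16:10 canvas is height-limited in 1176×504, giving 806.40 × 504.00; scale factor 0.7358.
The photograph scales with it: height 548.00 × 0.7358 ≈ 403.20.

403 px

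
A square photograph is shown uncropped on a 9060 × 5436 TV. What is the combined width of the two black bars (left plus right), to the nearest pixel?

Since 1.000 < 1.667, the photograph is height-limited.
That makes the image 5436.00 px wide (5436 × 1/1).
Black = 9060 − 5436.00 = 3624.00 px.

3624 px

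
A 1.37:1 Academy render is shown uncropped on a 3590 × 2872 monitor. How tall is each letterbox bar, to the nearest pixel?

Since 1.370 > 1.250, the render is width-limited.
That makes the image 2620.44 px tall (3590 / 1.370).
Black = 2872 − 2620.44 = 251.56 px, or 125.78 per bar.

126 px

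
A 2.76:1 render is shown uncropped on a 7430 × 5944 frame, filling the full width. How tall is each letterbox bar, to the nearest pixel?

Content height = 7430 / 2.760 ≈ 2692.03 px.
5944 − 2692.03 = 3251.97 px of bars (1625.99 each).

1626 px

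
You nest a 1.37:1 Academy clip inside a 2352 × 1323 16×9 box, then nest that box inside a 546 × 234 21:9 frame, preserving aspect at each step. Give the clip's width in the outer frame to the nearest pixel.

321 px

Inside the 2352×1323 canvas the clip is height-limited at 1812.51 × 1323.00.
Second fit — the 16×9 canvas into 546×234 spans the height: 416.00 × 234.00 (×0.1769 from 2352×1323).
So the clip's width is 1812.51 × 0.1769 ≈ 320.58.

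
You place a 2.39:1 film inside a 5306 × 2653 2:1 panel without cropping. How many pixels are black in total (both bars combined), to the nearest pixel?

2.39:1 (2.390) > 2:1 (2.000), so the film fills the width.
Content height = 5306 / 2.390 ≈ 2220.0837 px.
2653 − 2220.0837 = 432.9163 px of bars.
Across the 5306-px span: 432.9163 × 5306 ≈ 2297054 px.

2297054 pixels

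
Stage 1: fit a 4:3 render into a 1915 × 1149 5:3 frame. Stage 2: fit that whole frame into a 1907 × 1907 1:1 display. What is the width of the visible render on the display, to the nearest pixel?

Inside the 1915×1149 canvas the render is height-limited at 1532.00 × 1149.00.
5:3 in 1907×1907: fills the width, so the intermediate becomes 1907.00 × 1144.20 — a scale of ×0.9958.
Applying the same ×0.9958: 1532.00 → 1525.60.

1526 px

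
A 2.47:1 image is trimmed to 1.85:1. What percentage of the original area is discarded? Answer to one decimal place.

25.1%

The height stays; only width is cut (since 1.85:1 is narrower than 2.47:1).
Area ratio = (1.850)/(2.470) = 74.90%; the remaining 25.10% is cropped out.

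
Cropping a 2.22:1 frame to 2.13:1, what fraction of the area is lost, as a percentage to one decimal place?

4.1%

Going from 2.22:1 to 2.13:1 means cutting width while keeping height.
Area ratio = (2.130)/(2.220) = 95.95%; the remaining 4.05% is cropped out.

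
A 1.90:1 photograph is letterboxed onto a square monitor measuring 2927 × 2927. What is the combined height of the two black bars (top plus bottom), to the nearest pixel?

1386 px

Since 1.900 > 1.000, the photograph is width-limited.
The photograph is 2927 / 1.900 ≈ 1540.53 px tall.
Leftover height: 2927 − 1540.53 = 1386.47 px.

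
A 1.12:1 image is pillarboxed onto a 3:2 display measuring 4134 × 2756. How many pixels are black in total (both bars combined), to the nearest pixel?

2886304 pixels

1.12:1 is narrower than 3:2, so it spans the full height.
That makes the image 3086.7200 px wide (2756 × 1.120).
4134 − 3086.7200 = 1047.2800 px of bars.
Across the 2756-px span: 1047.2800 × 2756 ≈ 2886304 px.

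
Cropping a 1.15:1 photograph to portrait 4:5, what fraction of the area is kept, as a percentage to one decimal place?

portrait 4:5 is narrower than 1.15:1, so the crop keeps the full height and trims the width.
Area ratio = (0.800)/(1.150) = 69.57% retained.

69.6%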